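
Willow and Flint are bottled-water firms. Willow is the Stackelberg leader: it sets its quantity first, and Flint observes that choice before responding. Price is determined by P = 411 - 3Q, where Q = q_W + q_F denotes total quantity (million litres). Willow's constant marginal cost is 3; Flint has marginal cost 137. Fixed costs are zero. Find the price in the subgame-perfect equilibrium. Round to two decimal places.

Solve by backward induction. Given q_W, the follower Flint maximises π_F = (411 - 3q_W - 3q_F)q_F - 137q_F.
Follower FOC: 274 - 3q_W - 6q_F = 0, so q_F(q_W) = (274 - 3q_W)/6.
Willow substitutes q_F(q_W) into its own profit: π_W = q_W(411 - 3q_W - (274 - 3q_W)/2) - 3q_W = (274 - (3/2)q_W)q_W - 3q_W.
Maximising: ∂π_W/∂q_W = 271 - 3q_W = 0, giving q_W = 271/3.
Then q_F = (274 - 3·(271/3))/6 = 1/2.
Total output Q = 545/6, so price P = 411 - 3·(545/6) = 277/2.

138.50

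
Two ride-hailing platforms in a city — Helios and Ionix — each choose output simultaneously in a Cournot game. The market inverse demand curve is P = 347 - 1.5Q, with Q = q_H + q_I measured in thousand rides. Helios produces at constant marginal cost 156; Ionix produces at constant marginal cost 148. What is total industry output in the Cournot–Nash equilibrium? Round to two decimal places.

86.67

Helios's profit: π_H = (347 - 1.5Q)q_H - (156q_H). Setting ∂π_H/∂q_H = 0: 191 - 3q_H - (3/2)(q_I) = 0.
Ionix's profit: π_I = (347 - 1.5Q)q_I - (148q_I). Setting ∂π_I/∂q_I = 0: 199 - 3q_I - (3/2)(q_H) = 0.
So q_H = (191 - (3/2)q_I)/3 and q_I = (199 - (3/2)q_H)/3.
Solving the pair: q_H = 122/3, q_I = 46.
Total output Q = 122/3 + 46 = 260/3.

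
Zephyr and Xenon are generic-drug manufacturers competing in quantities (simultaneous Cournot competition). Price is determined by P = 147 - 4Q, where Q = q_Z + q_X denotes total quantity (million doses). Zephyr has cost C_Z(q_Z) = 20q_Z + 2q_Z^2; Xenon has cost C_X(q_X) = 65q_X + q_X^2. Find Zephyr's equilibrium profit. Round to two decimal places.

492.25

Zephyr's profit: π_Z = (147 - 4Q)q_Z - (20q_Z + 2q_Z²). Setting ∂π_Z/∂q_Z = 0: 127 - 12q_Z - 4(q_X) = 0.
Xenon's first-order condition: 82 - 10q_X - 4(q_Z) = 0.
So q_Z = (127 - 4q_X)/12 and q_X = (82 - 4q_Z)/10.
Substituting one into the other gives q_Z = 471/52 and q_X = 119/26.
Price P = 147 - 4·(709/52) = 1202/13.
Zephyr's profit: (1202/13)·(471/52) - 20·(471/52) - 2(471/52)² = 492.2507.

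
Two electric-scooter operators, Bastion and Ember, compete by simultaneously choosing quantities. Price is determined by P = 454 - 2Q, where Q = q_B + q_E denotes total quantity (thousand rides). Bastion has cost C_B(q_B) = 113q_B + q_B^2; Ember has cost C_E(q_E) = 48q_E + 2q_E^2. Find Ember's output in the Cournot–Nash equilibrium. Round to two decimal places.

Bastion's profit: π_B = (454 - 2Q)q_B - (113q_B + q_B²). Setting ∂π_B/∂q_B = 0: 341 - 6q_B - 2(q_E) = 0.
Ember's profit: π_E = (454 - 2Q)q_E - (48q_E + 2q_E²). Setting ∂π_E/∂q_E = 0: 406 - 8q_E - 2(q_B) = 0.
So q_B = (341 - 2q_E)/6 and q_E = (406 - 2q_B)/8.
Solving the pair: q_B = 479/11, q_E = 877/22.

39.86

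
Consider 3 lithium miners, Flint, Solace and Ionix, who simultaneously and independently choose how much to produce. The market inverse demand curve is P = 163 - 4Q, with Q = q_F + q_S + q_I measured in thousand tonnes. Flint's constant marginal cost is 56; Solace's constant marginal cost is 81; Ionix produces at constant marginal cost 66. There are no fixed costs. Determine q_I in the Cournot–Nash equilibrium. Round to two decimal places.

6.38

Flint's profit: π_F = (163 - 4Q)q_F - (56q_F). Setting ∂π_F/∂q_F = 0: 107 - 8q_F - 4(q_S + q_I) = 0.
Solace's profit: π_S = (163 - 4Q)q_S - (81q_S). Setting ∂π_S/∂q_S = 0: 82 - 8q_S - 4(q_F + q_I) = 0.
Ionix's profit: π_I = (163 - 4Q)q_I - (66q_I). Setting ∂π_I/∂q_I = 0: 97 - 8q_I - 4(q_F + q_S) = 0.
Adding the 3 conditions: 286 − 8Q − 8Q = 0, i.e. Q = 143/8.
Back-substituting: q_F = (107 − 143/2)/4 = 71/8, q_S = (82 − 143/2)/4 = 21/8, q_I = (97 − 143/2)/4 = 51/8.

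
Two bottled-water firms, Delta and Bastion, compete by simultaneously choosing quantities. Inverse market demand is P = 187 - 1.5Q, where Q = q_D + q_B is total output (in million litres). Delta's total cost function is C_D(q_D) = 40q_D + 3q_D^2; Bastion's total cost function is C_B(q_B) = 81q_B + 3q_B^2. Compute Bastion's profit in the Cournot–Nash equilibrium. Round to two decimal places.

Delta's profit: π_D = (187 - 1.5Q)q_D - (40q_D + 3q_D²). Setting ∂π_D/∂q_D = 0: 147 - 9q_D - (3/2)(q_B) = 0.
Bastion's profit: π_B = (187 - 1.5Q)q_B - (81q_B + 3q_B²). Setting ∂π_B/∂q_B = 0: 106 - 9q_B - (3/2)(q_D) = 0.
Best responses: q_D = (147 - (3/2)q_B)/9, q_B = (106 - (3/2)q_D)/9.
Substituting one into the other gives q_D = 1552/105 and q_B = 326/35.
Price P = 187 - (3/2)·(506/21) = 1056/7.
Bastion's profit: (1056/7)·(326/35) - 81·(326/35) - 3(326/35)² = 390.4016.

390.40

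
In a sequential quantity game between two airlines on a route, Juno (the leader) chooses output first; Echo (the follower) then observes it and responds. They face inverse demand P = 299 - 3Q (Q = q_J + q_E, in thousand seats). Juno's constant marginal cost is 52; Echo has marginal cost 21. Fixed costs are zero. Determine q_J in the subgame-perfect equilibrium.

36

The follower Echo best-responds to any q_J: π_E = (299 - 3Q)q_E - 21q_E.
∂π_E/∂q_E = 278 - 3q_J - 6q_E = 0 gives the reaction function q_E = (278 - 3q_J)/6.
The leader anticipates this reaction. Substituting into P = 299 - 3Q gives P = 160 - (3/2)q_J, so π_J = (160 - (3/2)q_J)q_J - 52q_J.
The leader's first-order condition 108 - 3q_J = 0 yields q_J = 36.
Then q_E = (278 - 3·36)/6 = 85/3.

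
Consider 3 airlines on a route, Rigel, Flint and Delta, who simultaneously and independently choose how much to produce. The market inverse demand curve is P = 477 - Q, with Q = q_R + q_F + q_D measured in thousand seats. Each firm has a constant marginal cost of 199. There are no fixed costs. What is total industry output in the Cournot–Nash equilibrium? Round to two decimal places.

208.50

Each firm earns π_i = (477 - Q)q_i - 199q_i.
Setting ∂π_i/∂q_i = 0 with rivals' quantities fixed: 278 - 2q_i - Σ_{j≠i} q_j = 0.
By symmetry each firm produces the same amount; substituting Σ_{j≠i} q_j = 2q_i yields q_i = 278/4 = 139/2.
Total output Q = 139/2 + 139/2 + 139/2 = 417/2.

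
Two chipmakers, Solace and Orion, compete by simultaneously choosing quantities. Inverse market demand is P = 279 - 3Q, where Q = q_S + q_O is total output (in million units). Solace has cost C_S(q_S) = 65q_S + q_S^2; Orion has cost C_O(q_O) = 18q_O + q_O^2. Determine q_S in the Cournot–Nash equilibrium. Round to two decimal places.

Solace's profit: π_S = (279 - 3Q)q_S - (65q_S + q_S²). Setting ∂π_S/∂q_S = 0: 214 - 8q_S - 3(q_O) = 0.
Orion's profit: π_O = (279 - 3Q)q_O - (18q_O + q_O²). Setting ∂π_O/∂q_O = 0: 261 - 8q_O - 3(q_S) = 0.
Rearranging gives the reaction functions q_S = (214 - 3q_O)/8 and q_O = (261 - 3q_S)/8.
Solving the pair: q_S = 929/55, q_O = 1446/55.

16.89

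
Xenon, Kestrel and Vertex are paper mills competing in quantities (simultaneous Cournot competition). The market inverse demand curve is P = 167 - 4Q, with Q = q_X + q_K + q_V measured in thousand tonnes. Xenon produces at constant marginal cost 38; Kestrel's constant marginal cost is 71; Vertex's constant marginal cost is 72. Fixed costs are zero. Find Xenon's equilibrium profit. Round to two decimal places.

600.25

Xenon's profit: π_X = (167 - 4Q)q_X - (38q_X). Setting ∂π_X/∂q_X = 0: 129 - 8q_X - 4(q_K + q_V) = 0.
Kestrel's first-order condition: 96 - 8q_K - 4(q_X + q_V) = 0.
Vertex's first-order condition: 95 - 8q_V - 4(q_X + q_K) = 0.
Summing all 3 equations gives 320 − 16Q = 0, hence Q = 20.
Back-substituting: q_X = (129 − 80)/4 = 49/4, q_K = (96 − 80)/4 = 4, q_V = (95 − 80)/4 = 15/4.
Price P = 167 - 4·20 = 87.
Xenon's profit: (87 - 38)·(49/4) = 600.2500.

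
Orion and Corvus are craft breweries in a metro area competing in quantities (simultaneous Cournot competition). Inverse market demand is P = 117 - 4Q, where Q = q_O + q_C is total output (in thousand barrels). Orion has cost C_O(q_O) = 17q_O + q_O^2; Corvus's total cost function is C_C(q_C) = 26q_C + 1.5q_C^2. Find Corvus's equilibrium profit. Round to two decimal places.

Orion's profit: π_O = (117 - 4Q)q_O - (17q_O + q_O²). Setting ∂π_O/∂q_O = 0: 100 - 10q_O - 4(q_C) = 0.
Corvus's profit: π_C = (117 - 4Q)q_C - (26q_C + (3/2)q_C²). Setting ∂π_C/∂q_C = 0: 91 - 11q_C - 4(q_O) = 0.
So q_O = (100 - 4q_C)/10 and q_C = (91 - 4q_O)/11.
Solving the pair: q_O = 368/47, q_C = 255/47.
Price P = 117 - 4·(623/47) = 63.9787.
Corvus's profit: 63.9787·(255/47) - 26·(255/47) - (3/2)(255/47)² = 161.9002.

161.90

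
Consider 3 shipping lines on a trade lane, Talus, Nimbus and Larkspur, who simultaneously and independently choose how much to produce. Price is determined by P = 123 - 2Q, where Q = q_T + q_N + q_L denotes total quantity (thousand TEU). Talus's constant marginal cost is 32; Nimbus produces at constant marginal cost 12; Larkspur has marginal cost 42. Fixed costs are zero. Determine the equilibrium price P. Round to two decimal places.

Talus's profit: π_T = (123 - 2Q)q_T - (32q_T). Setting ∂π_T/∂q_T = 0: 91 - 4q_T - 2(q_N + q_L) = 0.
Nimbus's first-order condition: 111 - 4q_N - 2(q_T + q_L) = 0.
Larkspur's profit: π_L = (123 - 2Q)q_L - (42q_L). Setting ∂π_L/∂q_L = 0: 81 - 4q_L - 2(q_T + q_N) = 0.
Summing all 3 equations gives 283 − 8Q = 0, hence Q = 283/8.
Back-substituting: q_T = (91 − 283/4)/2 = 81/8, q_N = (111 − 283/4)/2 = 161/8, q_L = (81 − 283/4)/2 = 41/8.
Total output Q = 283/8, so price P = 123 - 2·(283/8) = 209/4.

52.25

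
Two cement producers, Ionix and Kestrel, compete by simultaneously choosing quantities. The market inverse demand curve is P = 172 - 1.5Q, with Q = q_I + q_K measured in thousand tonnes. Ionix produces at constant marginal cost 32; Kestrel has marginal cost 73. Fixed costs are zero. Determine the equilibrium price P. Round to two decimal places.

Ionix's profit: π_I = (172 - 1.5Q)q_I - (32q_I). Setting ∂π_I/∂q_I = 0: 140 - 3q_I - (3/2)(q_K) = 0.
Kestrel's first-order condition: 99 - 3q_K - (3/2)(q_I) = 0.
So q_I = (140 - (3/2)q_K)/3 and q_K = (99 - (3/2)q_I)/3.
Solving the pair: q_I = 362/9, q_K = 116/9.
Total output Q = 478/9, so price P = 172 - (3/2)·(478/9) = 277/3.

92.33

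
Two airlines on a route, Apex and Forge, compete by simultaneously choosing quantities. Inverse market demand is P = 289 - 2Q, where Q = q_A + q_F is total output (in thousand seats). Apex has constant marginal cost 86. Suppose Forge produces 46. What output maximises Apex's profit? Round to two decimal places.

With the rival's output fixed at 46, Apex's profit is π_A = (289 - 2·46 - 2q_A)q_A - (86q_A) = (197 - 2q_A)q_A - (86q_A).
∂π_A/∂q_A = 111 - 4q_A = 0, so q_A = 111/4.

27.75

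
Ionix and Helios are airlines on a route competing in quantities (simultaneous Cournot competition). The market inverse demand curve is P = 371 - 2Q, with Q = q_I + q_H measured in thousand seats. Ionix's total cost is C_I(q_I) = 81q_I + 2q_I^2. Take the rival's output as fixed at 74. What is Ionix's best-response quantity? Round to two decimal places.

With the rival's output fixed at 74, Ionix's profit is π_I = (371 - 2·74 - 2q_I)q_I - (81q_I + 2q_I²) = (223 - 2q_I)q_I - (81q_I + 2q_I²).
∂π_I/∂q_I = 142 - 8q_I = 0, so q_I = 71/4.

17.75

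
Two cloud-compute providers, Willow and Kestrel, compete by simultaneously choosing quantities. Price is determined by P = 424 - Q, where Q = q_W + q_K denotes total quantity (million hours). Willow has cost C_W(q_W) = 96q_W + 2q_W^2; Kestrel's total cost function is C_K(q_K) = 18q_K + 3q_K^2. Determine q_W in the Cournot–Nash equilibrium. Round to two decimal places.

47.19

Willow's profit: π_W = (424 - Q)q_W - (96q_W + 2q_W²). Setting ∂π_W/∂q_W = 0: 328 - 6q_W - (q_K) = 0.
Kestrel's first-order condition: 406 - 8q_K - (q_W) = 0.
Best responses: q_W = (328 - q_K)/6, q_K = (406 - q_W)/8.
Solving the pair: q_W = 47.1915, q_K = 44.8511.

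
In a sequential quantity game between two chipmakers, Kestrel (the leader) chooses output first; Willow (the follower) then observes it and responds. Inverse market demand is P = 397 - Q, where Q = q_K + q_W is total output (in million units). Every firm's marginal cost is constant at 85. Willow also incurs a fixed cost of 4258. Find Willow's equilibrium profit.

Solve by backward induction. Given q_K, the follower Willow maximises π_W = (397 - q_K - q_W)q_W - 85q_W.
∂π_W/∂q_W = 312 - q_K - 2q_W = 0 gives the reaction function q_W = (312 - q_K)/2.
Kestrel substitutes q_W(q_K) into its own profit: π_K = q_K(397 - q_K - (312 - q_K)/2) - 85q_K = (241 - (1/2)q_K)q_K - 85q_K.
Leader FOC: 156 - q_K = 0, so q_K = 156.
Then q_W = (312 - 156)/2 = 78.
Price P = 397 - 234 = 163.
Willow's profit: (163 - 85)·78 - 4258 = 1826.

1826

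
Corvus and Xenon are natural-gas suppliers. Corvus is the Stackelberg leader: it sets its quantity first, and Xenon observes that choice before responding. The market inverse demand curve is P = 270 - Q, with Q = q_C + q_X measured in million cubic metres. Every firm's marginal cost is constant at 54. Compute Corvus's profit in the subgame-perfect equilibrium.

Solve by backward induction. Given q_C, the follower Xenon maximises π_X = (270 - q_C - q_X)q_X - 54q_X.
Setting the follower's marginal profit to zero, 216 - q_C - 2q_X = 0, i.e. q_X = (216 - q_C)/2.
The leader anticipates this reaction. Substituting into P = 270 - Q gives P = 162 - (1/2)q_C, so π_C = (162 - (1/2)q_C)q_C - 54q_C.
Maximising: ∂π_C/∂q_C = 108 - q_C = 0, giving q_C = 108.
Then q_X = (216 - 108)/2 = 54.
Price P = 270 - 162 = 108.
Corvus's profit: (108 - 54)·108 = 5832.

5832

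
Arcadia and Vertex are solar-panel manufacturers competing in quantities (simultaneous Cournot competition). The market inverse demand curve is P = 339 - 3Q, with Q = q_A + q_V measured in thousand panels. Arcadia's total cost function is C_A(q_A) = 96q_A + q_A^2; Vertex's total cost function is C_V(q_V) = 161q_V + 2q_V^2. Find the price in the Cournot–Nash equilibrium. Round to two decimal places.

Arcadia's profit: π_A = (339 - 3Q)q_A - (96q_A + q_A²). Setting ∂π_A/∂q_A = 0: 243 - 8q_A - 3(q_V) = 0.
Vertex's first-order condition: 178 - 10q_V - 3(q_A) = 0.
Rearranging gives the reaction functions q_A = (243 - 3q_V)/8 and q_V = (178 - 3q_A)/10.
Substituting one into the other gives q_A = 1896/71 and q_V = 695/71.
Total output Q = 36.4930, so price P = 339 - 3·36.4930 = 229.5211.

229.52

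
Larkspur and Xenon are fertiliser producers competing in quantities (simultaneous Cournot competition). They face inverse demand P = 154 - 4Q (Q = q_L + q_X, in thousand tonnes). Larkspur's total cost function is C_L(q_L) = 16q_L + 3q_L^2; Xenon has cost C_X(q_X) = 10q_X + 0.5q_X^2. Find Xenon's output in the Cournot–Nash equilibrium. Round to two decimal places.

Larkspur's profit: π_L = (154 - 4Q)q_L - (16q_L + 3q_L²). Setting ∂π_L/∂q_L = 0: 138 - 14q_L - 4(q_X) = 0.
Xenon's profit: π_X = (154 - 4Q)q_X - (10q_X + (1/2)q_X²). Setting ∂π_X/∂q_X = 0: 144 - 9q_X - 4(q_L) = 0.
So q_L = (138 - 4q_X)/14 and q_X = (144 - 4q_L)/9.
Solving the pair: q_L = 333/55, q_X = 732/55.

13.31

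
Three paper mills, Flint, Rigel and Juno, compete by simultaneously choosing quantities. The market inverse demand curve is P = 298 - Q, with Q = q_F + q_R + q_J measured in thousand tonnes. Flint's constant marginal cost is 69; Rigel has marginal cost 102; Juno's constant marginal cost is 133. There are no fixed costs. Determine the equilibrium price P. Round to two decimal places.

Flint's profit: π_F = (298 - Q)q_F - (69q_F). Setting ∂π_F/∂q_F = 0: 229 - 2q_F - (q_R + q_J) = 0.
Rigel's first-order condition: 196 - 2q_R - (q_F + q_J) = 0.
Juno's first-order condition: 165 - 2q_J - (q_F + q_R) = 0.
Adding the 3 first-order conditions: 590 − 4Q = 0, so Q = 295/2.
Back-substituting: q_F = (229 − 295/2) = 163/2, q_R = (196 − 295/2) = 97/2, q_J = (165 − 295/2) = 35/2.
Total output Q = 295/2, so price P = 298 - 295/2 = 301/2.

150.50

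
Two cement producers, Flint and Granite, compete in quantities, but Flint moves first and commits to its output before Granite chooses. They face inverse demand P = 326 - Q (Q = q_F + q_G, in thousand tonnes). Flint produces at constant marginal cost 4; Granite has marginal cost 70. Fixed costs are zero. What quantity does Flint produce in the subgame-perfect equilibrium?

Solve by backward induction. Given q_F, the follower Granite maximises π_G = (326 - q_F - q_G)q_G - 70q_G.
Follower FOC: 256 - q_F - 2q_G = 0, so q_G(q_F) = (256 - q_F)/2.
Flint substitutes q_G(q_F) into its own profit: π_F = q_F(326 - q_F - (256 - q_F)/2) - 4q_F = (198 - (1/2)q_F)q_F - 4q_F.
Leader FOC: 194 - q_F = 0, so q_F = 194.
Then q_G = (256 - 194)/2 = 31.

194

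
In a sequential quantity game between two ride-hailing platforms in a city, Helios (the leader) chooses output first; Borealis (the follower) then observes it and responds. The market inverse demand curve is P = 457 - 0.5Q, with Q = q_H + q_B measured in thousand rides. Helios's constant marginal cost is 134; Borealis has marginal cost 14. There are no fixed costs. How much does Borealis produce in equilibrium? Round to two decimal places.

Solve by backward induction. Given q_H, the follower Borealis maximises π_B = (457 - (1/2)q_H - (1/2)q_B)q_B - 14q_B.
∂π_B/∂q_B = 443 - (1/2)q_H - q_B = 0 gives the reaction function q_B = (443 - (1/2)q_H).
Helios substitutes q_B(q_H) into its own profit: π_H = q_H(457 - (1/2)q_H - (443 - (1/2)q_H)/2) - 134q_H = (471/2 - (1/4)q_H)q_H - 134q_H.
Leader FOC: 203/2 - (1/2)q_H = 0, so q_H = 203.
Then q_B = (443 - (1/2)·203) = 683/2.

341.50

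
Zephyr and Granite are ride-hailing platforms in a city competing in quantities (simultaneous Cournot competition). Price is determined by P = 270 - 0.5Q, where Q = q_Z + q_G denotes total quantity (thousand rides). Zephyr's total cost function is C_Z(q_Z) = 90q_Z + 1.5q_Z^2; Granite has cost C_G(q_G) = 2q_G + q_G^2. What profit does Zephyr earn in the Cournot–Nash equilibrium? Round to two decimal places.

Zephyr's profit: π_Z = (270 - 0.5Q)q_Z - (90q_Z + (3/2)q_Z²). Setting ∂π_Z/∂q_Z = 0: 180 - 4q_Z - (1/2)(q_G) = 0.
Granite's first-order condition: 268 - 3q_G - (1/2)(q_Z) = 0.
Rearranging gives the reaction functions q_Z = (180 - (1/2)q_G)/4 and q_G = (268 - (1/2)q_Z)/3.
Substituting one into the other gives q_Z = 1624/47 and q_G = 83.5745.
Price P = 270 - (1/2)·118.1277 = 210.9362.
Zephyr's profit: 210.9362·(1624/47) - 90·(1624/47) - (3/2)(1624/47)² = 2387.8461.

2387.85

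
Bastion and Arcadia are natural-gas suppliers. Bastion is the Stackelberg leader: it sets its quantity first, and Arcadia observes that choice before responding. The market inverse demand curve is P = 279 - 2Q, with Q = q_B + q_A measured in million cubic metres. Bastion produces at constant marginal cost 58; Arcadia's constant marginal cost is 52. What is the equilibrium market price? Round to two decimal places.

111.75

Solve by backward induction. Given q_B, the follower Arcadia maximises π_A = (279 - 2q_B - 2q_A)q_A - 52q_A.
∂π_A/∂q_A = 227 - 2q_B - 4q_A = 0 gives the reaction function q_A = (227 - 2q_B)/4.
Bastion substitutes q_A(q_B) into its own profit: π_B = q_B(279 - 2q_B - (227 - 2q_B)/2) - 58q_B = (331/2 - q_B)q_B - 58q_B.
Leader FOC: 215/2 - 2q_B = 0, so q_B = 215/4.
Then q_A = (227 - 2·(215/4))/4 = 239/8.
Total output Q = 669/8, so price P = 279 - 2·(669/8) = 447/4.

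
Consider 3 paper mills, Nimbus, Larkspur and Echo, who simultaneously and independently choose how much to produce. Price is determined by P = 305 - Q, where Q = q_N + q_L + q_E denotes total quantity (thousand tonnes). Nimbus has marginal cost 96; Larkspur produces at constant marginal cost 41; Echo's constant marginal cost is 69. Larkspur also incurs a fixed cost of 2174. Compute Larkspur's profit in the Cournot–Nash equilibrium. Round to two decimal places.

5351.56

Nimbus's profit: π_N = (305 - Q)q_N - (96q_N). Setting ∂π_N/∂q_N = 0: 209 - 2q_N - (q_L + q_E) = 0.
Larkspur's profit: π_L = (305 - Q)q_L - (41q_L). Setting ∂π_L/∂q_L = 0: 264 - 2q_L - (q_N + q_E) = 0.
Echo's first-order condition: 236 - 2q_E - (q_N + q_L) = 0.
Adding the 3 first-order conditions: 709 − 4Q = 0, so Q = 709/4.
Back-substituting: q_N = (209 − 709/4) = 127/4, q_L = (264 − 709/4) = 347/4, q_E = (236 − 709/4) = 235/4.
Price P = 305 - 709/4 = 511/4.
Larkspur's profit: (511/4 - 41)·(347/4) - 2174 = 5351.5625.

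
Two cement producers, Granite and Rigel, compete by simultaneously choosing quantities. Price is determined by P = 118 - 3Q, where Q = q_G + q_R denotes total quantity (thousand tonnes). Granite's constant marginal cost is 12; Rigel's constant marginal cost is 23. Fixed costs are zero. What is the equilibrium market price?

Granite's profit: π_G = (118 - 3Q)q_G - (12q_G). Setting ∂π_G/∂q_G = 0: 106 - 6q_G - 3(q_R) = 0.
Rigel's first-order condition: 95 - 6q_R - 3(q_G) = 0.
Rearranging gives the reaction functions q_G = (106 - 3q_R)/6 and q_R = (95 - 3q_G)/6.
Substituting one into the other gives q_G = 13 and q_R = 28/3.
Total output Q = 67/3, so price P = 118 - 3·(67/3) = 51.

51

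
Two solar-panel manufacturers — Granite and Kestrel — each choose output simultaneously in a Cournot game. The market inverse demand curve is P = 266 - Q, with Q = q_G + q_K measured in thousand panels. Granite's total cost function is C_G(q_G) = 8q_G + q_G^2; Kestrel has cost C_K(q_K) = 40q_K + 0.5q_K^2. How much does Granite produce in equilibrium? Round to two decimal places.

49.82

Granite's profit: π_G = (266 - Q)q_G - (8q_G + q_G²). Setting ∂π_G/∂q_G = 0: 258 - 4q_G - (q_K) = 0.
Kestrel's profit: π_K = (266 - Q)q_K - (40q_K + (1/2)q_K²). Setting ∂π_K/∂q_K = 0: 226 - 3q_K - (q_G) = 0.
Rearranging gives the reaction functions q_G = (258 - q_K)/4 and q_K = (226 - q_G)/3.
Solving the pair: q_G = 548/11, q_K = 646/11.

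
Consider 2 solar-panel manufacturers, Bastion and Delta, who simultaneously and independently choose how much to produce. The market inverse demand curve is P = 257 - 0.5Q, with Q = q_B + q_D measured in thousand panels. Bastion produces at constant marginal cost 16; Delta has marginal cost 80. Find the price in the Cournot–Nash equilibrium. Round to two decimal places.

117.67

Bastion's profit: π_B = (257 - 0.5Q)q_B - (16q_B). Setting ∂π_B/∂q_B = 0: 241 - q_B - (1/2)(q_D) = 0.
Delta's profit: π_D = (257 - 0.5Q)q_D - (80q_D). Setting ∂π_D/∂q_D = 0: 177 - q_D - (1/2)(q_B) = 0.
Rearranging gives the reaction functions q_B = (241 - (1/2)q_D) and q_D = (177 - (1/2)q_B).
Substituting one into the other gives q_B = 610/3 and q_D = 226/3.
Total output Q = 836/3, so price P = 257 - (1/2)·(836/3) = 353/3.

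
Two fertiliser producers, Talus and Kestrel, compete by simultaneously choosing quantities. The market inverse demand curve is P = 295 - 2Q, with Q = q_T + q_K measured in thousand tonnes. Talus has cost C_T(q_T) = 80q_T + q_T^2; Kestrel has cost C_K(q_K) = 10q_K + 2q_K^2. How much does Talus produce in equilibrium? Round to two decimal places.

Talus's profit: π_T = (295 - 2Q)q_T - (80q_T + q_T²). Setting ∂π_T/∂q_T = 0: 215 - 6q_T - 2(q_K) = 0.
Kestrel's profit: π_K = (295 - 2Q)q_K - (10q_K + 2q_K²). Setting ∂π_K/∂q_K = 0: 285 - 8q_K - 2(q_T) = 0.
Best responses: q_T = (215 - 2q_K)/6, q_K = (285 - 2q_T)/8.
Solving the pair: q_T = 575/22, q_K = 320/11.

26.14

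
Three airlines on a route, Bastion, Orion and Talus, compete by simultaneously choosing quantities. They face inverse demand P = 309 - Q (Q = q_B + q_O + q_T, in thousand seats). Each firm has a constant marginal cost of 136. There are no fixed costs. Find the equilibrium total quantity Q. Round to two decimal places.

A representative firm's profit is π_i = q_i(309 - Q) - 136q_i.
Setting ∂π_i/∂q_i = 0 with rivals' quantities fixed: 173 - 2q_i - Σ_{j≠i} q_j = 0.
With identical firms every q_j equals q_i, so Σ_{j≠i} q_j = 2q_i and 173 = 4q_i, giving q_i = 173/4.
Total output Q = 173/4 + 173/4 + 173/4 = 519/4.

129.75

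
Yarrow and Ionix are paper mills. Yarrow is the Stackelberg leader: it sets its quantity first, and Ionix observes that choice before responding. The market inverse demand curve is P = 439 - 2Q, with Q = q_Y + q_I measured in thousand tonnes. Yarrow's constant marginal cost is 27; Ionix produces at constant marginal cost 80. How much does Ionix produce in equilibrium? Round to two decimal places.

The follower Ionix best-responds to any q_Y: π_I = (439 - 2Q)q_I - 80q_I.
Setting the follower's marginal profit to zero, 359 - 2q_Y - 4q_I = 0, i.e. q_I = (359 - 2q_Y)/4.
The leader anticipates this reaction. Substituting into P = 439 - 2Q gives P = 519/2 - q_Y, so π_Y = (519/2 - q_Y)q_Y - 27q_Y.
The leader's first-order condition 465/2 - 2q_Y = 0 yields q_Y = 465/4.
Then q_I = (359 - 2·(465/4))/4 = 253/8.

31.63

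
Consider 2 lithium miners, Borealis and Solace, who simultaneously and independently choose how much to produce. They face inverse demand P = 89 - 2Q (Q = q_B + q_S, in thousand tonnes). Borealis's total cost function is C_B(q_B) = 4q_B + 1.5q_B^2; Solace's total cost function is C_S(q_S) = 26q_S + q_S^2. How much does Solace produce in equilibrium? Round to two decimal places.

Borealis's profit: π_B = (89 - 2Q)q_B - (4q_B + (3/2)q_B²). Setting ∂π_B/∂q_B = 0: 85 - 7q_B - 2(q_S) = 0.
Solace's first-order condition: 63 - 6q_S - 2(q_B) = 0.
Rearranging gives the reaction functions q_B = (85 - 2q_S)/7 and q_S = (63 - 2q_B)/6.
Solving the pair: q_B = 192/19, q_S = 271/38.

7.13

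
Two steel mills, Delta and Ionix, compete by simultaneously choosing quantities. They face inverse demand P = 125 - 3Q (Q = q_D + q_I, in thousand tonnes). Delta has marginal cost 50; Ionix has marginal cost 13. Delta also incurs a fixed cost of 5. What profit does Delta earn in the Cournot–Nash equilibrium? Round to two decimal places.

48.48

Delta's profit: π_D = (125 - 3Q)q_D - (50q_D). Setting ∂π_D/∂q_D = 0: 75 - 6q_D - 3(q_I) = 0.
Ionix's first-order condition: 112 - 6q_I - 3(q_D) = 0.
Rearranging gives the reaction functions q_D = (75 - 3q_I)/6 and q_I = (112 - 3q_D)/6.
Solving the pair: q_D = 38/9, q_I = 149/9.
Price P = 125 - 3·(187/9) = 188/3.
Delta's profit: (188/3 - 50)·(38/9) - 5 = 1309/27.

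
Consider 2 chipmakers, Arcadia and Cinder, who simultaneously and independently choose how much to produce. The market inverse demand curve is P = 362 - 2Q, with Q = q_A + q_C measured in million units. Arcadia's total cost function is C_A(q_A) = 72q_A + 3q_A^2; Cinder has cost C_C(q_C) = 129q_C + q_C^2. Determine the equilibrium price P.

254

Arcadia's profit: π_A = (362 - 2Q)q_A - (72q_A + 3q_A²). Setting ∂π_A/∂q_A = 0: 290 - 10q_A - 2(q_C) = 0.
Cinder's first-order condition: 233 - 6q_C - 2(q_A) = 0.
Best responses: q_A = (290 - 2q_C)/10, q_C = (233 - 2q_A)/6.
Substituting one into the other gives q_A = 91/4 and q_C = 125/4.
Total output Q = 54, so price P = 362 - 2·54 = 254.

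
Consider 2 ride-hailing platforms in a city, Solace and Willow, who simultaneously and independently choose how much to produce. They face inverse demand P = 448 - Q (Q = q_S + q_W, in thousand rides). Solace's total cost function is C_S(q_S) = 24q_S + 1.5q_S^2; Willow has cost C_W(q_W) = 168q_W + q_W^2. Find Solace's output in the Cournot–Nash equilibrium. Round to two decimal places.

Solace's profit: π_S = (448 - Q)q_S - (24q_S + (3/2)q_S²). Setting ∂π_S/∂q_S = 0: 424 - 5q_S - (q_W) = 0.
Willow's profit: π_W = (448 - Q)q_W - (168q_W + q_W²). Setting ∂π_W/∂q_W = 0: 280 - 4q_W - (q_S) = 0.
Rearranging gives the reaction functions q_S = (424 - q_W)/5 and q_W = (280 - q_S)/4.
Substituting one into the other gives q_S = 1416/19 and q_W = 976/19.

74.53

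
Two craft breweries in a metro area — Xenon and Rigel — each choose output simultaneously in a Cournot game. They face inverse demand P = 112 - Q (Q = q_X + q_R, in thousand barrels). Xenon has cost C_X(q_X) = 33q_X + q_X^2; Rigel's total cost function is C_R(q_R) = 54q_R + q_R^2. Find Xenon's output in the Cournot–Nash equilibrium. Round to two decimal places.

Xenon's profit: π_X = (112 - Q)q_X - (33q_X + q_X²). Setting ∂π_X/∂q_X = 0: 79 - 4q_X - (q_R) = 0.
Rigel's first-order condition: 58 - 4q_R - (q_X) = 0.
So q_X = (79 - q_R)/4 and q_R = (58 - q_X)/4.
Substituting one into the other gives q_X = 86/5 and q_R = 51/5.

17.20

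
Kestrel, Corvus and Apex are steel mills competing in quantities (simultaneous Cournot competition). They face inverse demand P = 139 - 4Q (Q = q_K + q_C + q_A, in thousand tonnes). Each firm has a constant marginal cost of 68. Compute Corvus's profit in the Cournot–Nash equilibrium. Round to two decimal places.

78.77

A representative firm's profit is π_i = q_i(139 - 4Q) - 68q_i.
First-order condition (treating rivals' output as given): 71 - 8q_i - 4·Σ_{j≠i} q_j = 0.
With identical firms every q_j equals q_i, so Σ_{j≠i} q_j = 2q_i and 71 = 16q_i, giving q_i = 71/16.
Price P = 139 - 4·(213/16) = 343/4.
Corvus's profit: (343/4 - 68)·(71/16) = 78.7656.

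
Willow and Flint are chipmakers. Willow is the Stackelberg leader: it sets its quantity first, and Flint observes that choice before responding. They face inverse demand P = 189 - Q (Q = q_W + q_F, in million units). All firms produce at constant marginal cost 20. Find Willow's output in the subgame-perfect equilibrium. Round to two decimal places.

84.50

Solve by backward induction. Given q_W, the follower Flint maximises π_F = (189 - q_W - q_F)q_F - 20q_F.
Follower FOC: 169 - q_W - 2q_F = 0, so q_F(q_W) = (169 - q_W)/2.
The leader anticipates this reaction. Substituting into P = 189 - Q gives P = 209/2 - (1/2)q_W, so π_W = (209/2 - (1/2)q_W)q_W - 20q_W.
Leader FOC: 169/2 - q_W = 0, so q_W = 169/2.
Then q_F = (169 - 169/2)/2 = 169/4.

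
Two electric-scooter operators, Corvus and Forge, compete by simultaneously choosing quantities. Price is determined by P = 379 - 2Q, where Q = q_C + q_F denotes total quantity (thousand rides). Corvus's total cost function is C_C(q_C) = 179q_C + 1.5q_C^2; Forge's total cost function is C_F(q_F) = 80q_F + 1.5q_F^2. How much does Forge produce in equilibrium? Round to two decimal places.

Corvus's profit: π_C = (379 - 2Q)q_C - (179q_C + (3/2)q_C²). Setting ∂π_C/∂q_C = 0: 200 - 7q_C - 2(q_F) = 0.
Forge's profit: π_F = (379 - 2Q)q_F - (80q_F + (3/2)q_F²). Setting ∂π_F/∂q_F = 0: 299 - 7q_F - 2(q_C) = 0.
Rearranging gives the reaction functions q_C = (200 - 2q_F)/7 and q_F = (299 - 2q_C)/7.
Solving the pair: q_C = 802/45, q_F = 1693/45.

37.62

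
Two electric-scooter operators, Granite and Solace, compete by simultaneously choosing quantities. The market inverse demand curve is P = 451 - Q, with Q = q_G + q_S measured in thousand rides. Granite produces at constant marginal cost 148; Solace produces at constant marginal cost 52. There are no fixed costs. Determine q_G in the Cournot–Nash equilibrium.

69

Granite's profit: π_G = (451 - Q)q_G - (148q_G). Setting ∂π_G/∂q_G = 0: 303 - 2q_G - (q_S) = 0.
Solace's profit: π_S = (451 - Q)q_S - (52q_S). Setting ∂π_S/∂q_S = 0: 399 - 2q_S - (q_G) = 0.
Rearranging gives the reaction functions q_G = (303 - q_S)/2 and q_S = (399 - q_G)/2.
Substituting one into the other gives q_G = 69 and q_S = 165.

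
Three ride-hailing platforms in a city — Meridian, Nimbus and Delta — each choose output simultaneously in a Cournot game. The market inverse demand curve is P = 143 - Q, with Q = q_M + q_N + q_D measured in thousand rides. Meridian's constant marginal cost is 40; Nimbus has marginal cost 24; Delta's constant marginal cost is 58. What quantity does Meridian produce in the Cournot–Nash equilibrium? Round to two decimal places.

Meridian's profit: π_M = (143 - Q)q_M - (40q_M). Setting ∂π_M/∂q_M = 0: 103 - 2q_M - (q_N + q_D) = 0.
Nimbus's first-order condition: 119 - 2q_N - (q_M + q_D) = 0.
Delta's profit: π_D = (143 - Q)q_D - (58q_D). Setting ∂π_D/∂q_D = 0: 85 - 2q_D - (q_M + q_N) = 0.
Adding the 3 conditions: 307 − 2Q − 2Q = 0, i.e. Q = 307/4.
Back-substituting: q_M = (103 − 307/4) = 105/4, q_N = (119 − 307/4) = 169/4, q_D = (85 − 307/4) = 33/4.

26.25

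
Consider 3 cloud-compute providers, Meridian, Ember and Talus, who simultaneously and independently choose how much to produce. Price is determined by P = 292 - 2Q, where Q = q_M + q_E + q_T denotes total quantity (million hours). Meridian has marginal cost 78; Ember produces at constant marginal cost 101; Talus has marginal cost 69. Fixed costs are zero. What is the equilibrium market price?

135

Meridian's profit: π_M = (292 - 2Q)q_M - (78q_M). Setting ∂π_M/∂q_M = 0: 214 - 4q_M - 2(q_E + q_T) = 0.
Ember's first-order condition: 191 - 4q_E - 2(q_M + q_T) = 0.
Talus's first-order condition: 223 - 4q_T - 2(q_M + q_E) = 0.
Adding the 3 conditions: 628 − 4Q − 4Q = 0, i.e. Q = 157/2.
Back-substituting: q_M = (214 − 157)/2 = 57/2, q_E = (191 − 157)/2 = 17, q_T = (223 − 157)/2 = 33.
Total output Q = 157/2, so price P = 292 - 2·(157/2) = 135.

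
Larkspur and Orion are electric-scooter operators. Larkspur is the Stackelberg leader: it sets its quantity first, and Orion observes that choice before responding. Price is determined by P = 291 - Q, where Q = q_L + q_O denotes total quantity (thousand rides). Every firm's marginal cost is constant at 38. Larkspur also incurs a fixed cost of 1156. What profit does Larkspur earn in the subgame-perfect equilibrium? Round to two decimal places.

Solve by backward induction. Given q_L, the follower Orion maximises π_O = (291 - q_L - q_O)q_O - 38q_O.
Setting the follower's marginal profit to zero, 253 - q_L - 2q_O = 0, i.e. q_O = (253 - q_L)/2.
Larkspur substitutes q_O(q_L) into its own profit: π_L = q_L(291 - q_L - (253 - q_L)/2) - 38q_L = (329/2 - (1/2)q_L)q_L - 38q_L.
Leader FOC: 253/2 - q_L = 0, so q_L = 253/2.
Then q_O = (253 - 253/2)/2 = 253/4.
Price P = 291 - 759/4 = 405/4.
Larkspur's profit: (405/4 - 38)·(253/2) - 1156 = 6845.1250.

6845.13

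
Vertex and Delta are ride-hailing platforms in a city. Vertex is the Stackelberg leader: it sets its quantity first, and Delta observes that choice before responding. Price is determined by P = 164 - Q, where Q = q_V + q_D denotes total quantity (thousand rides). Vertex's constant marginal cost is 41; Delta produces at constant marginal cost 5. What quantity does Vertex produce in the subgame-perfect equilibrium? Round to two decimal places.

43.50

Solve by backward induction. Given q_V, the follower Delta maximises π_D = (164 - q_V - q_D)q_D - 5q_D.
∂π_D/∂q_D = 159 - q_V - 2q_D = 0 gives the reaction function q_D = (159 - q_V)/2.
The leader anticipates this reaction. Substituting into P = 164 - Q gives P = 169/2 - (1/2)q_V, so π_V = (169/2 - (1/2)q_V)q_V - 41q_V.
Leader FOC: 87/2 - q_V = 0, so q_V = 87/2.
Then q_D = (159 - 87/2)/2 = 231/4.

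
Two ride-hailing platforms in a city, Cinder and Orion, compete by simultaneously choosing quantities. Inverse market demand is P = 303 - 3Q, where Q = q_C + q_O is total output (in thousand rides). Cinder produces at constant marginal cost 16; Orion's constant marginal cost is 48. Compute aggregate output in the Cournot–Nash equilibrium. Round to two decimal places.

Cinder's profit: π_C = (303 - 3Q)q_C - (16q_C). Setting ∂π_C/∂q_C = 0: 287 - 6q_C - 3(q_O) = 0.
Orion's first-order condition: 255 - 6q_O - 3(q_C) = 0.
Rearranging gives the reaction functions q_C = (287 - 3q_O)/6 and q_O = (255 - 3q_C)/6.
Substituting one into the other gives q_C = 319/9 and q_O = 223/9.
Total output Q = 319/9 + 223/9 = 542/9.

60.22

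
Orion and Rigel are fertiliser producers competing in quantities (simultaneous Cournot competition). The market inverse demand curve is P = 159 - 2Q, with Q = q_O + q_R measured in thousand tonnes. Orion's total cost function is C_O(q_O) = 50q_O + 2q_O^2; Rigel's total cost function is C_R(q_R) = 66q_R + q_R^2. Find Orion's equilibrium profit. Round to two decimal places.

Orion's profit: π_O = (159 - 2Q)q_O - (50q_O + 2q_O²). Setting ∂π_O/∂q_O = 0: 109 - 8q_O - 2(q_R) = 0.
Rigel's first-order condition: 93 - 6q_R - 2(q_O) = 0.
Rearranging gives the reaction functions q_O = (109 - 2q_R)/8 and q_R = (93 - 2q_O)/6.
Solving the pair: q_O = 117/11, q_R = 263/22.
Price P = 159 - 2·(497/22) = 1252/11.
Orion's profit: (1252/11)·(117/11) - 50·(117/11) - 2(117/11)² = 452.5289.

452.53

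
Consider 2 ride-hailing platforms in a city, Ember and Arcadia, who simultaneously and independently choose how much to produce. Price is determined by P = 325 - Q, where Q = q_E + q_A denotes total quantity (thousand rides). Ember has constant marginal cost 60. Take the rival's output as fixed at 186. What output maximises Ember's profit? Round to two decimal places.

39.50

With the rival's output fixed at 186, Ember's profit is π_E = (325 - 186 - q_E)q_E - (60q_E) = (139 - q_E)q_E - (60q_E).
∂π_E/∂q_E = 79 - 2q_E = 0, so q_E = 79/2.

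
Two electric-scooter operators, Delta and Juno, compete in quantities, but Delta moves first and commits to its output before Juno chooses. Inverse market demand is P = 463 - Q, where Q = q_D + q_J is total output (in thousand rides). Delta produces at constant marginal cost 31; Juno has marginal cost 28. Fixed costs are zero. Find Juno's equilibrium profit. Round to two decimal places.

12155.06

Solve by backward induction. Given q_D, the follower Juno maximises π_J = (463 - q_D - q_J)q_J - 28q_J.
Setting the follower's marginal profit to zero, 435 - q_D - 2q_J = 0, i.e. q_J = (435 - q_D)/2.
The leader anticipates this reaction. Substituting into P = 463 - Q gives P = 491/2 - (1/2)q_D, so π_D = (491/2 - (1/2)q_D)q_D - 31q_D.
Leader FOC: 429/2 - q_D = 0, so q_D = 429/2.
Then q_J = (435 - 429/2)/2 = 441/4.
Price P = 463 - 1299/4 = 553/4.
Juno's profit: (553/4 - 28)·(441/4) = 12155.0625.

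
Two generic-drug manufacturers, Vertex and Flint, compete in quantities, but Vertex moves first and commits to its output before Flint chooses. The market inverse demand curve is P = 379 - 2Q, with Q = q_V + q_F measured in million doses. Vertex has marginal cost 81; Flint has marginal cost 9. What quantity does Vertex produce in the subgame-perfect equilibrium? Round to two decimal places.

Solve by backward induction. Given q_V, the follower Flint maximises π_F = (379 - 2q_V - 2q_F)q_F - 9q_F.
Setting the follower's marginal profit to zero, 370 - 2q_V - 4q_F = 0, i.e. q_F = (370 - 2q_V)/4.
The leader anticipates this reaction. Substituting into P = 379 - 2Q gives P = 194 - q_V, so π_V = (194 - q_V)q_V - 81q_V.
Maximising: ∂π_V/∂q_V = 113 - 2q_V = 0, giving q_V = 113/2.
Then q_F = (370 - 2·(113/2))/4 = 257/4.

56.50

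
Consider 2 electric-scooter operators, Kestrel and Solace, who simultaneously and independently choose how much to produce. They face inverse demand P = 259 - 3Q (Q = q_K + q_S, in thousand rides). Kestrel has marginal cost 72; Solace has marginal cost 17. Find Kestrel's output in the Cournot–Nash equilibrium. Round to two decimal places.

Kestrel's profit: π_K = (259 - 3Q)q_K - (72q_K). Setting ∂π_K/∂q_K = 0: 187 - 6q_K - 3(q_S) = 0.
Solace's first-order condition: 242 - 6q_S - 3(q_K) = 0.
Rearranging gives the reaction functions q_K = (187 - 3q_S)/6 and q_S = (242 - 3q_K)/6.
Substituting one into the other gives q_K = 44/3 and q_S = 33.

14.67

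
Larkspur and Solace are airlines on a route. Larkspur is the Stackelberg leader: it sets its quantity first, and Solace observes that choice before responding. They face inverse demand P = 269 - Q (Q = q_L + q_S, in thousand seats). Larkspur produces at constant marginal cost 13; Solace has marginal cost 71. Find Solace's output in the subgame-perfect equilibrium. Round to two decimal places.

20.50

Solve by backward induction. Given q_L, the follower Solace maximises π_S = (269 - q_L - q_S)q_S - 71q_S.
∂π_S/∂q_S = 198 - q_L - 2q_S = 0 gives the reaction function q_S = (198 - q_L)/2.
Larkspur substitutes q_S(q_L) into its own profit: π_L = q_L(269 - q_L - (198 - q_L)/2) - 13q_L = (170 - (1/2)q_L)q_L - 13q_L.
Leader FOC: 157 - q_L = 0, so q_L = 157.
Then q_S = (198 - 157)/2 = 41/2.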